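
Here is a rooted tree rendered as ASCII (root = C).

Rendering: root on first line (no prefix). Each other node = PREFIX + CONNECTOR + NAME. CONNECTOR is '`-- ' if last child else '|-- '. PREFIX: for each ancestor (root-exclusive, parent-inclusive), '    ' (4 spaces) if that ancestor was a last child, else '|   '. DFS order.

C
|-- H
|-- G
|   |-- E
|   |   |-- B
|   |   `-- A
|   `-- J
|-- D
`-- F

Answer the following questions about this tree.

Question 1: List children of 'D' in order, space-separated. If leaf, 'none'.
Node D's children (from adjacency): (leaf)

Answer: none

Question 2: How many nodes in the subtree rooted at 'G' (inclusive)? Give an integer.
Answer: 5

Derivation:
Subtree rooted at G contains: A, B, E, G, J
Count = 5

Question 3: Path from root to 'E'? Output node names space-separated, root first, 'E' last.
Walk down from root: C -> G -> E

Answer: C G E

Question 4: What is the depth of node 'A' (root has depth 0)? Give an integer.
Answer: 3

Derivation:
Path from root to A: C -> G -> E -> A
Depth = number of edges = 3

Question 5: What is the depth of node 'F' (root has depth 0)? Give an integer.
Answer: 1

Derivation:
Path from root to F: C -> F
Depth = number of edges = 1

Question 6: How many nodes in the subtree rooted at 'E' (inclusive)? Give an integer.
Subtree rooted at E contains: A, B, E
Count = 3

Answer: 3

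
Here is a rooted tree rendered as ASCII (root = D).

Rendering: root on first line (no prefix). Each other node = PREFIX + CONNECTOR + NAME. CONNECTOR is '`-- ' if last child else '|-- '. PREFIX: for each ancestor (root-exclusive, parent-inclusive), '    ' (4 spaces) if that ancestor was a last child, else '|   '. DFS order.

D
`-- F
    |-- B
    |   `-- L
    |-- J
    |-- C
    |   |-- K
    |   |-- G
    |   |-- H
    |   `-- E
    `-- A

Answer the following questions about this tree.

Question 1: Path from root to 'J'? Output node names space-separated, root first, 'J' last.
Walk down from root: D -> F -> J

Answer: D F J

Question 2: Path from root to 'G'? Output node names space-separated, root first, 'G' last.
Walk down from root: D -> F -> C -> G

Answer: D F C G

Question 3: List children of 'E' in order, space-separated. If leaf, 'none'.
Node E's children (from adjacency): (leaf)

Answer: none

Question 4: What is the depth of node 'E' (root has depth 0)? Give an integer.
Path from root to E: D -> F -> C -> E
Depth = number of edges = 3

Answer: 3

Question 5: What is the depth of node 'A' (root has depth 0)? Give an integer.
Path from root to A: D -> F -> A
Depth = number of edges = 2

Answer: 2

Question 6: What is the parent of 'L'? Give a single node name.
Scan adjacency: L appears as child of B

Answer: B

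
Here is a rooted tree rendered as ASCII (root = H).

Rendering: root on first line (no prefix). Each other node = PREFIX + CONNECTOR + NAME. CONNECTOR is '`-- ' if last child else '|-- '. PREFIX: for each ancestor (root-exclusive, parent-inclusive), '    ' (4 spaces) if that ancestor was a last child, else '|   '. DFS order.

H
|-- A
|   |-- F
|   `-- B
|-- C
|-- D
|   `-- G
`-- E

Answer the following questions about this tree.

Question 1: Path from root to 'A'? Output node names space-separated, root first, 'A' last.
Walk down from root: H -> A

Answer: H A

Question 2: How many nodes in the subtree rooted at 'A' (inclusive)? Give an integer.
Subtree rooted at A contains: A, B, F
Count = 3

Answer: 3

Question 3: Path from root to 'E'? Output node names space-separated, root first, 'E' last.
Answer: H E

Derivation:
Walk down from root: H -> E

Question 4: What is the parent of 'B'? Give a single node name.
Scan adjacency: B appears as child of A

Answer: A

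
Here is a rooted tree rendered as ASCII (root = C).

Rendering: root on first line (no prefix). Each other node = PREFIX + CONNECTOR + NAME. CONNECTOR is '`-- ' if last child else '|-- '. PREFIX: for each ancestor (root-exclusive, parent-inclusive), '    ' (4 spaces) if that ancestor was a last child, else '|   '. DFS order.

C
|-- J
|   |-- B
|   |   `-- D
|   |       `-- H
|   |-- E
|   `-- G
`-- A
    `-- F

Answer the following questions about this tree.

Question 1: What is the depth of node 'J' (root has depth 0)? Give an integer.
Path from root to J: C -> J
Depth = number of edges = 1

Answer: 1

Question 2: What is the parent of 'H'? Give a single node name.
Answer: D

Derivation:
Scan adjacency: H appears as child of D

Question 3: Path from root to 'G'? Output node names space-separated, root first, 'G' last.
Walk down from root: C -> J -> G

Answer: C J G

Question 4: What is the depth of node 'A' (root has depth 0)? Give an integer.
Answer: 1

Derivation:
Path from root to A: C -> A
Depth = number of edges = 1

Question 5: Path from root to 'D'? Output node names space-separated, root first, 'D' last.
Answer: C J B D

Derivation:
Walk down from root: C -> J -> B -> D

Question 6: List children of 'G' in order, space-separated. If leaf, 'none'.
Answer: none

Derivation:
Node G's children (from adjacency): (leaf)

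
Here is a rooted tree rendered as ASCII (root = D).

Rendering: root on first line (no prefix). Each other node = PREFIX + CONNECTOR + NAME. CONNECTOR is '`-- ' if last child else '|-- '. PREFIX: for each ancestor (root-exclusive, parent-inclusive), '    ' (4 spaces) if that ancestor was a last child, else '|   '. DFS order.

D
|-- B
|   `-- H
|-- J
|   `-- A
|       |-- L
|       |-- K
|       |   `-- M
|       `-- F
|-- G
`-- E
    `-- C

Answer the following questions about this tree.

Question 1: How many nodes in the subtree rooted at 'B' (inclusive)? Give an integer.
Answer: 2

Derivation:
Subtree rooted at B contains: B, H
Count = 2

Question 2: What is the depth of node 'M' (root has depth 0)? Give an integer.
Path from root to M: D -> J -> A -> K -> M
Depth = number of edges = 4

Answer: 4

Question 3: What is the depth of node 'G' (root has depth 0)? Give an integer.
Answer: 1

Derivation:
Path from root to G: D -> G
Depth = number of edges = 1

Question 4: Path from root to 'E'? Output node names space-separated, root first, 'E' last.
Answer: D E

Derivation:
Walk down from root: D -> E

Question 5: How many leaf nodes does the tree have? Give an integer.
Answer: 6

Derivation:
Leaves (nodes with no children): C, F, G, H, L, M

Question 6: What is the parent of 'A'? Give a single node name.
Scan adjacency: A appears as child of J

Answer: J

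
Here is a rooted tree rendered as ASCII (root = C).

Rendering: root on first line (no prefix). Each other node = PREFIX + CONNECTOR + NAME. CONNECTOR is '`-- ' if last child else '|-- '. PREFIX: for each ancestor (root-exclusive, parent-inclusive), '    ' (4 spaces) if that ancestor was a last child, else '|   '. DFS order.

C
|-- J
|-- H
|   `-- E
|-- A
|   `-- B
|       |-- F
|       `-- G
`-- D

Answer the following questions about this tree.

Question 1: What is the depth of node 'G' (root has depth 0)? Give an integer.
Answer: 3

Derivation:
Path from root to G: C -> A -> B -> G
Depth = number of edges = 3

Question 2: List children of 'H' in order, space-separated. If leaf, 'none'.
Node H's children (from adjacency): E

Answer: E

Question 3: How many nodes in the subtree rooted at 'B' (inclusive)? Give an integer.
Answer: 3

Derivation:
Subtree rooted at B contains: B, F, G
Count = 3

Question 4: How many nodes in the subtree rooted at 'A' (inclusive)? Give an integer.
Subtree rooted at A contains: A, B, F, G
Count = 4

Answer: 4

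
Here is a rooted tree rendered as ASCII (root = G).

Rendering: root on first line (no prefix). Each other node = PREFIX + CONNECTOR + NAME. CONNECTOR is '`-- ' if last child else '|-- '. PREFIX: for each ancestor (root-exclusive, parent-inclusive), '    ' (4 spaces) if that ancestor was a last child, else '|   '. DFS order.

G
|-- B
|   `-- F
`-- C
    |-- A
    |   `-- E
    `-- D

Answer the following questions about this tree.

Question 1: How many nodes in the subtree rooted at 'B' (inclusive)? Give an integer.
Subtree rooted at B contains: B, F
Count = 2

Answer: 2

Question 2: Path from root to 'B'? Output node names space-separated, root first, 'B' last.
Answer: G B

Derivation:
Walk down from root: G -> B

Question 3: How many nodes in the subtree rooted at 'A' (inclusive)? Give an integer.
Subtree rooted at A contains: A, E
Count = 2

Answer: 2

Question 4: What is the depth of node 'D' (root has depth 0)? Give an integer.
Path from root to D: G -> C -> D
Depth = number of edges = 2

Answer: 2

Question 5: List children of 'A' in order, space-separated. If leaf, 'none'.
Answer: E

Derivation:
Node A's children (from adjacency): E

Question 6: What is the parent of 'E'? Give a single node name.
Scan adjacency: E appears as child of A

Answer: A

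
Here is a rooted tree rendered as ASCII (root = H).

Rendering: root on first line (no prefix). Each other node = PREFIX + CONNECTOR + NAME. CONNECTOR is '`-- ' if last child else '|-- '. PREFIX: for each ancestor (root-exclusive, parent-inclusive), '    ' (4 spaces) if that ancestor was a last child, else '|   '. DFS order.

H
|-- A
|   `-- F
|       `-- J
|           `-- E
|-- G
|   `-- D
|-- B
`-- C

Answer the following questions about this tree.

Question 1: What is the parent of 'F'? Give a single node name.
Answer: A

Derivation:
Scan adjacency: F appears as child of A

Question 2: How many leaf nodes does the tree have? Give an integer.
Answer: 4

Derivation:
Leaves (nodes with no children): B, C, D, E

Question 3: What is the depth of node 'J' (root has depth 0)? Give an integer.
Path from root to J: H -> A -> F -> J
Depth = number of edges = 3

Answer: 3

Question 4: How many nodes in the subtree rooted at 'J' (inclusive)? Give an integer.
Answer: 2

Derivation:
Subtree rooted at J contains: E, J
Count = 2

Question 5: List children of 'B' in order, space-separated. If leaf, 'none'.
Answer: none

Derivation:
Node B's children (from adjacency): (leaf)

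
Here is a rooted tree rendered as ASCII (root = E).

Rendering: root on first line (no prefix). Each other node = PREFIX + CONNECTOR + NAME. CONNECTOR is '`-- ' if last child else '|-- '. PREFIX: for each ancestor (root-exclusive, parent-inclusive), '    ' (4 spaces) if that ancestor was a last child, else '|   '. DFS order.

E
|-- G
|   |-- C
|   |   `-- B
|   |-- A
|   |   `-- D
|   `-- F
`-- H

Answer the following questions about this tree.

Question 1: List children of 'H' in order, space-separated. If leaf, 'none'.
Node H's children (from adjacency): (leaf)

Answer: none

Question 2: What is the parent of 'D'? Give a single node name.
Answer: A

Derivation:
Scan adjacency: D appears as child of A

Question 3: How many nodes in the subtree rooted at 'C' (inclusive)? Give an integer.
Answer: 2

Derivation:
Subtree rooted at C contains: B, C
Count = 2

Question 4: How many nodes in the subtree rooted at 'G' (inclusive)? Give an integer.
Subtree rooted at G contains: A, B, C, D, F, G
Count = 6

Answer: 6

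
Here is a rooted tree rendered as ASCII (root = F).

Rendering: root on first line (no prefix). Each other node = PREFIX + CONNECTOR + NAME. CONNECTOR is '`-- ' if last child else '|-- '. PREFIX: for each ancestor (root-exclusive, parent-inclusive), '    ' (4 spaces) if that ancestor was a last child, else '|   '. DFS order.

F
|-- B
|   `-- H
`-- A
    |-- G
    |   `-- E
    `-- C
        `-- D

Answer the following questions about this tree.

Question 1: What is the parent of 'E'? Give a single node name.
Answer: G

Derivation:
Scan adjacency: E appears as child of G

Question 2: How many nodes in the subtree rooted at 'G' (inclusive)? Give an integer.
Answer: 2

Derivation:
Subtree rooted at G contains: E, G
Count = 2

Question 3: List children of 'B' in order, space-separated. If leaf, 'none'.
Node B's children (from adjacency): H

Answer: H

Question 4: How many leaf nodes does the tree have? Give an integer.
Leaves (nodes with no children): D, E, H

Answer: 3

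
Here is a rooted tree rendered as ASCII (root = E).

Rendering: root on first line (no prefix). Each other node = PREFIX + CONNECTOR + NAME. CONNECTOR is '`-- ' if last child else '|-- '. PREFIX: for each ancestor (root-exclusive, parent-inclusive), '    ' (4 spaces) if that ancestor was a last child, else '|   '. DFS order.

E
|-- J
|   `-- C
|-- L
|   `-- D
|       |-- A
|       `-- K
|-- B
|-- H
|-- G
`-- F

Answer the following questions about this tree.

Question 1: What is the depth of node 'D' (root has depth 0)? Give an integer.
Answer: 2

Derivation:
Path from root to D: E -> L -> D
Depth = number of edges = 2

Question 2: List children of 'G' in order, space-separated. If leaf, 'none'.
Answer: none

Derivation:
Node G's children (from adjacency): (leaf)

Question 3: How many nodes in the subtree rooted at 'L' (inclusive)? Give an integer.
Answer: 4

Derivation:
Subtree rooted at L contains: A, D, K, L
Count = 4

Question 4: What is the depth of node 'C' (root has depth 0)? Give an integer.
Answer: 2

Derivation:
Path from root to C: E -> J -> C
Depth = number of edges = 2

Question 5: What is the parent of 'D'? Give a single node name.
Scan adjacency: D appears as child of L

Answer: L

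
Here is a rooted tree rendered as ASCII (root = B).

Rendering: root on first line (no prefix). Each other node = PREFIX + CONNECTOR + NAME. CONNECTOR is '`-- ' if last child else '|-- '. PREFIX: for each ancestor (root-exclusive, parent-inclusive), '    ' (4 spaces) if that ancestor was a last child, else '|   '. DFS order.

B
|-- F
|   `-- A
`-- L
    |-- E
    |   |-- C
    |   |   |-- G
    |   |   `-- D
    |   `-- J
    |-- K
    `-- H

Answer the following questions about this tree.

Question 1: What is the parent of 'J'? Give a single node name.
Answer: E

Derivation:
Scan adjacency: J appears as child of E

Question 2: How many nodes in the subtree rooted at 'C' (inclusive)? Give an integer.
Answer: 3

Derivation:
Subtree rooted at C contains: C, D, G
Count = 3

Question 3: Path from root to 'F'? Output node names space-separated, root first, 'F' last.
Answer: B F

Derivation:
Walk down from root: B -> F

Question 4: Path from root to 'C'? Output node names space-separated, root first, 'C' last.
Answer: B L E C

Derivation:
Walk down from root: B -> L -> E -> C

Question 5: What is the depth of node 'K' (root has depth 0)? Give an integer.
Answer: 2

Derivation:
Path from root to K: B -> L -> K
Depth = number of edges = 2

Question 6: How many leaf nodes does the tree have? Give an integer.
Answer: 6

Derivation:
Leaves (nodes with no children): A, D, G, H, J, K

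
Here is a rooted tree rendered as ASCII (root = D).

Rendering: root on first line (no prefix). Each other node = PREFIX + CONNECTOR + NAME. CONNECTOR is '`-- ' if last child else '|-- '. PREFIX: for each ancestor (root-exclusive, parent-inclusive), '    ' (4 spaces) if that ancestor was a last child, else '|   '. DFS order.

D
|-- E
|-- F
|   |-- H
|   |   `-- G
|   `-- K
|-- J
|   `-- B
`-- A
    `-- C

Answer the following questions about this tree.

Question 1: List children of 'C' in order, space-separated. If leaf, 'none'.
Answer: none

Derivation:
Node C's children (from adjacency): (leaf)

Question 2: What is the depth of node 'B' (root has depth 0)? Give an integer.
Answer: 2

Derivation:
Path from root to B: D -> J -> B
Depth = number of edges = 2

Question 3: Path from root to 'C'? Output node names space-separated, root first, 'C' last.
Answer: D A C

Derivation:
Walk down from root: D -> A -> C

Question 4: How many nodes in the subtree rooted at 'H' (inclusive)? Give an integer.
Subtree rooted at H contains: G, H
Count = 2

Answer: 2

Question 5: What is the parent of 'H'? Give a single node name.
Scan adjacency: H appears as child of F

Answer: F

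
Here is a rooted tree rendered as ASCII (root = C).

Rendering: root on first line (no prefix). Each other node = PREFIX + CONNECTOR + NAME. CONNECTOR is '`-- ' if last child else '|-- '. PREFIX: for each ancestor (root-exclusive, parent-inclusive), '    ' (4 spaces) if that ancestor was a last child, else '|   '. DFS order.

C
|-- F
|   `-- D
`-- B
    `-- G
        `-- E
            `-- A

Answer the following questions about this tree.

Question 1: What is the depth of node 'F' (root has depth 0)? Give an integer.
Path from root to F: C -> F
Depth = number of edges = 1

Answer: 1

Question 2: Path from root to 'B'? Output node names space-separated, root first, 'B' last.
Answer: C B

Derivation:
Walk down from root: C -> B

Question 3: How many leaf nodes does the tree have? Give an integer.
Leaves (nodes with no children): A, D

Answer: 2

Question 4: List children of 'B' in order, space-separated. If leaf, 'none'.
Node B's children (from adjacency): G

Answer: G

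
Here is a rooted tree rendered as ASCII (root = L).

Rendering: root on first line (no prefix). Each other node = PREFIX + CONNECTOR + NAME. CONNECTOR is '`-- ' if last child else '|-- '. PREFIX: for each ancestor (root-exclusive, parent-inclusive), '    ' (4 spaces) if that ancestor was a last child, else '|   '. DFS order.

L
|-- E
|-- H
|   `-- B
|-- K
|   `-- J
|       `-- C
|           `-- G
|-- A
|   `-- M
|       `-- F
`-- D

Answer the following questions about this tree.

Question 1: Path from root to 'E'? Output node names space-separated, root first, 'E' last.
Walk down from root: L -> E

Answer: L E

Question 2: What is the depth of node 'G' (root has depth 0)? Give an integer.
Answer: 4

Derivation:
Path from root to G: L -> K -> J -> C -> G
Depth = number of edges = 4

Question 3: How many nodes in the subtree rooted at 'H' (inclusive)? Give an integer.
Answer: 2

Derivation:
Subtree rooted at H contains: B, H
Count = 2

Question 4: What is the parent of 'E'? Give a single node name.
Scan adjacency: E appears as child of L

Answer: L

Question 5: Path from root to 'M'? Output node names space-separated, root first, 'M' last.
Walk down from root: L -> A -> M

Answer: L A M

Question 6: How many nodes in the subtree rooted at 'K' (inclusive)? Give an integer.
Answer: 4

Derivation:
Subtree rooted at K contains: C, G, J, K
Count = 4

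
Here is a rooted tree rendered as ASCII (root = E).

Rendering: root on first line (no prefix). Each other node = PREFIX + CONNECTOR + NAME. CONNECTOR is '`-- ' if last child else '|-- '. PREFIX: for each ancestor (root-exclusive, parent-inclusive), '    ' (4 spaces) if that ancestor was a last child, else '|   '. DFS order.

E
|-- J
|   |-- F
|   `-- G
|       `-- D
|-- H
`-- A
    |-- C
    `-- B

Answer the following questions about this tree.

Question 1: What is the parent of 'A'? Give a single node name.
Scan adjacency: A appears as child of E

Answer: E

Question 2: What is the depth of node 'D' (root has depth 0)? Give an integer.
Answer: 3

Derivation:
Path from root to D: E -> J -> G -> D
Depth = number of edges = 3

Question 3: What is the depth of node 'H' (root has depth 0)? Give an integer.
Answer: 1

Derivation:
Path from root to H: E -> H
Depth = number of edges = 1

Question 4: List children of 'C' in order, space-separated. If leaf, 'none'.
Answer: none

Derivation:
Node C's children (from adjacency): (leaf)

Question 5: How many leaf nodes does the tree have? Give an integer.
Answer: 5

Derivation:
Leaves (nodes with no children): B, C, D, F, H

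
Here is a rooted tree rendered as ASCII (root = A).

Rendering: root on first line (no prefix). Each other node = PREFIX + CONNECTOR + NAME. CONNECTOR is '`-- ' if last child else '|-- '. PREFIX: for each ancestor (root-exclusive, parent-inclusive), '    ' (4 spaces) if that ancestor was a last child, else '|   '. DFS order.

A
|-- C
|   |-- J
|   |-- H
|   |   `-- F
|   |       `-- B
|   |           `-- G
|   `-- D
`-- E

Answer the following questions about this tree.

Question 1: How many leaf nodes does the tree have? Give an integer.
Leaves (nodes with no children): D, E, G, J

Answer: 4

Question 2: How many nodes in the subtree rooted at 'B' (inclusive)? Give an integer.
Answer: 2

Derivation:
Subtree rooted at B contains: B, G
Count = 2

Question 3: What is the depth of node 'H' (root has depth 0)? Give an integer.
Answer: 2

Derivation:
Path from root to H: A -> C -> H
Depth = number of edges = 2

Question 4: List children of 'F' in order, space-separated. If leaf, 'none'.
Answer: B

Derivation:
Node F's children (from adjacency): B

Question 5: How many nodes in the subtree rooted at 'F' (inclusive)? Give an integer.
Subtree rooted at F contains: B, F, G
Count = 3

Answer: 3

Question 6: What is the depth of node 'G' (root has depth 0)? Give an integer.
Path from root to G: A -> C -> H -> F -> B -> G
Depth = number of edges = 5

Answer: 5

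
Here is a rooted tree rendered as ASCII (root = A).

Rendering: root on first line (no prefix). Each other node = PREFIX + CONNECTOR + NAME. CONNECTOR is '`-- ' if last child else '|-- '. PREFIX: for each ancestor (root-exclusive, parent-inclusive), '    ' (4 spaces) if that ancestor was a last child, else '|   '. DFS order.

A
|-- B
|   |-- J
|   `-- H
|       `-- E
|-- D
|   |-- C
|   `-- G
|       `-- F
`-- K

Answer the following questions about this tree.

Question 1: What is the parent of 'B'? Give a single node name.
Answer: A

Derivation:
Scan adjacency: B appears as child of A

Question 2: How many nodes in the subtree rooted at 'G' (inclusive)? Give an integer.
Answer: 2

Derivation:
Subtree rooted at G contains: F, G
Count = 2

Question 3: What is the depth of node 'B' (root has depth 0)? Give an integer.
Path from root to B: A -> B
Depth = number of edges = 1

Answer: 1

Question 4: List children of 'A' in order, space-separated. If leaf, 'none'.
Node A's children (from adjacency): B, D, K

Answer: B D K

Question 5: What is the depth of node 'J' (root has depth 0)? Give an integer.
Path from root to J: A -> B -> J
Depth = number of edges = 2

Answer: 2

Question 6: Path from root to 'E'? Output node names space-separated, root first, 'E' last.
Answer: A B H E

Derivation:
Walk down from root: A -> B -> H -> E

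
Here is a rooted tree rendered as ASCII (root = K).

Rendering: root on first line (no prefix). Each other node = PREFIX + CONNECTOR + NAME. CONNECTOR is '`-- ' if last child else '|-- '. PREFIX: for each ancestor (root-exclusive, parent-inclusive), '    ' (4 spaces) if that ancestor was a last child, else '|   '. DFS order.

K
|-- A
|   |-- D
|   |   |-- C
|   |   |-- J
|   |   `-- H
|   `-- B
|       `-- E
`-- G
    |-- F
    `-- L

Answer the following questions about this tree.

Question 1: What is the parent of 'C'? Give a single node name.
Answer: D

Derivation:
Scan adjacency: C appears as child of D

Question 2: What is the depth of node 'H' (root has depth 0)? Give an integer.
Path from root to H: K -> A -> D -> H
Depth = number of edges = 3

Answer: 3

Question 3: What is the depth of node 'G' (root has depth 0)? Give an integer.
Path from root to G: K -> G
Depth = number of edges = 1

Answer: 1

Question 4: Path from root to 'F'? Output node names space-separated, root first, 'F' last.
Answer: K G F

Derivation:
Walk down from root: K -> G -> F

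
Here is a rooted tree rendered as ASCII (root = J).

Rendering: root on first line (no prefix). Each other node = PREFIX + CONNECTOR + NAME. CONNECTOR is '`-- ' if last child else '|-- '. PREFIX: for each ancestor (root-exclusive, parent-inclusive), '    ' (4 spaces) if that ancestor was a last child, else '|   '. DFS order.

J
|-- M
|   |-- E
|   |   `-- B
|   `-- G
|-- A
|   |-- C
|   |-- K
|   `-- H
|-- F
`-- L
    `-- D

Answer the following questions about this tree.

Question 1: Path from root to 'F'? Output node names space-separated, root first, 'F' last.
Answer: J F

Derivation:
Walk down from root: J -> F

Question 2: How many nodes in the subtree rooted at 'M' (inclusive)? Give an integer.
Subtree rooted at M contains: B, E, G, M
Count = 4

Answer: 4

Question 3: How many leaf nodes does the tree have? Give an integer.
Answer: 7

Derivation:
Leaves (nodes with no children): B, C, D, F, G, H, K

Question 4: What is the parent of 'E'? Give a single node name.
Scan adjacency: E appears as child of M

Answer: M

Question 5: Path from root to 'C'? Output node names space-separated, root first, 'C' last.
Walk down from root: J -> A -> C

Answer: J A C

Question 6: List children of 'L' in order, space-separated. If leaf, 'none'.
Node L's children (from adjacency): D

Answer: D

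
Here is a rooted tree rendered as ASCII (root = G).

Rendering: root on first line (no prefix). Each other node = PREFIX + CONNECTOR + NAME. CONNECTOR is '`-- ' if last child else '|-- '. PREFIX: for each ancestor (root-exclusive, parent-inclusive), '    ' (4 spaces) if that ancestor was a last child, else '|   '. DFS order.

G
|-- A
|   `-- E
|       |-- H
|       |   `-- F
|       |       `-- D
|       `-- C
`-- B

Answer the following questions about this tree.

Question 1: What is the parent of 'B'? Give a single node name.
Answer: G

Derivation:
Scan adjacency: B appears as child of G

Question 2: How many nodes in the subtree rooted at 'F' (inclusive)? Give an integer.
Subtree rooted at F contains: D, F
Count = 2

Answer: 2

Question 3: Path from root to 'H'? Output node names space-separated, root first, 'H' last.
Walk down from root: G -> A -> E -> H

Answer: G A E H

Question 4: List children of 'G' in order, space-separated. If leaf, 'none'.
Answer: A B

Derivation:
Node G's children (from adjacency): A, B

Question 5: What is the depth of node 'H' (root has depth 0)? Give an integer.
Answer: 3

Derivation:
Path from root to H: G -> A -> E -> H
Depth = number of edges = 3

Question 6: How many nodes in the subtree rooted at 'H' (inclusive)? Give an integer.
Subtree rooted at H contains: D, F, H
Count = 3

Answer: 3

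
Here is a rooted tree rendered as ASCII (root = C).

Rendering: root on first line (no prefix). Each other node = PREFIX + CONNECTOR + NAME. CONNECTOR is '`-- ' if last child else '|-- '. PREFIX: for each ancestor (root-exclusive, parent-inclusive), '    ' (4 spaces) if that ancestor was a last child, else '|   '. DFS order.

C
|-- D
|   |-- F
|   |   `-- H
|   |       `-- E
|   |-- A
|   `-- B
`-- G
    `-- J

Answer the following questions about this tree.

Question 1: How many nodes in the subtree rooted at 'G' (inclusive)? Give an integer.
Answer: 2

Derivation:
Subtree rooted at G contains: G, J
Count = 2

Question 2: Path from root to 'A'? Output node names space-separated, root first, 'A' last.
Walk down from root: C -> D -> A

Answer: C D A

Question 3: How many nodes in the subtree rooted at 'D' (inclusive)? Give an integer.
Subtree rooted at D contains: A, B, D, E, F, H
Count = 6

Answer: 6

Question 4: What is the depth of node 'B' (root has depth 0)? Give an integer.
Answer: 2

Derivation:
Path from root to B: C -> D -> B
Depth = number of edges = 2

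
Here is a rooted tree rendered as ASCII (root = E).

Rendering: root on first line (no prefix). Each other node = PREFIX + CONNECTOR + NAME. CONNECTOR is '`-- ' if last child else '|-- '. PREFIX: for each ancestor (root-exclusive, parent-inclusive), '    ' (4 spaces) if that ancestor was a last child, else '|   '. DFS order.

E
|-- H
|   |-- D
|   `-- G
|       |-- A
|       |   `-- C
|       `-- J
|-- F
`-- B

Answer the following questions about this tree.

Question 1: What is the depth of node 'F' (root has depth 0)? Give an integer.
Answer: 1

Derivation:
Path from root to F: E -> F
Depth = number of edges = 1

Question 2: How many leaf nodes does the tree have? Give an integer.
Answer: 5

Derivation:
Leaves (nodes with no children): B, C, D, F, J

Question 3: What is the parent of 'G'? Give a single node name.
Scan adjacency: G appears as child of H

Answer: H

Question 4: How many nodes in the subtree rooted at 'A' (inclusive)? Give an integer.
Answer: 2

Derivation:
Subtree rooted at A contains: A, C
Count = 2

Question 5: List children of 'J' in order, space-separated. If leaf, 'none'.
Answer: none

Derivation:
Node J's children (from adjacency): (leaf)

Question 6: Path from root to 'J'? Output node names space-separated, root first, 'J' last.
Answer: E H G J

Derivation:
Walk down from root: E -> H -> G -> J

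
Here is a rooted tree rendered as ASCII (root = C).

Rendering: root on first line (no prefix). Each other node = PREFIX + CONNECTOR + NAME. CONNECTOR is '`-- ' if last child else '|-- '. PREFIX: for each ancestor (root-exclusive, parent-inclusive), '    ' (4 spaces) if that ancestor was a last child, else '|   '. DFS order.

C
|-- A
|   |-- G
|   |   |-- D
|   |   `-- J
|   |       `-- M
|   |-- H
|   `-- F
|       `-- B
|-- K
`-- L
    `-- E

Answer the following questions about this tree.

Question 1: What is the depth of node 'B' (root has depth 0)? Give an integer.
Path from root to B: C -> A -> F -> B
Depth = number of edges = 3

Answer: 3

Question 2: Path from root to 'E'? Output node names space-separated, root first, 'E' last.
Walk down from root: C -> L -> E

Answer: C L E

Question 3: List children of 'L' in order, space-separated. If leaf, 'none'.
Answer: E

Derivation:
Node L's children (from adjacency): E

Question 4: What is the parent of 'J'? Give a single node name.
Answer: G

Derivation:
Scan adjacency: J appears as child of G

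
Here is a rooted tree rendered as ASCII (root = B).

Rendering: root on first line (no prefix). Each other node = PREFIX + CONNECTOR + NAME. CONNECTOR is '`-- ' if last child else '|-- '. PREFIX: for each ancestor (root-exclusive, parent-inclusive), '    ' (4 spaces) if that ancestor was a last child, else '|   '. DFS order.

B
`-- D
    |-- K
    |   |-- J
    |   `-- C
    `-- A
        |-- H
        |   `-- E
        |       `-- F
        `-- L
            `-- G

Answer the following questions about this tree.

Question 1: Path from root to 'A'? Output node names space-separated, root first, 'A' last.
Walk down from root: B -> D -> A

Answer: B D A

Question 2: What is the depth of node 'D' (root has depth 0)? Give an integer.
Answer: 1

Derivation:
Path from root to D: B -> D
Depth = number of edges = 1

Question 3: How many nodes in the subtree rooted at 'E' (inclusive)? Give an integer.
Answer: 2

Derivation:
Subtree rooted at E contains: E, F
Count = 2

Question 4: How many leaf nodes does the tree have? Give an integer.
Answer: 4

Derivation:
Leaves (nodes with no children): C, F, G, J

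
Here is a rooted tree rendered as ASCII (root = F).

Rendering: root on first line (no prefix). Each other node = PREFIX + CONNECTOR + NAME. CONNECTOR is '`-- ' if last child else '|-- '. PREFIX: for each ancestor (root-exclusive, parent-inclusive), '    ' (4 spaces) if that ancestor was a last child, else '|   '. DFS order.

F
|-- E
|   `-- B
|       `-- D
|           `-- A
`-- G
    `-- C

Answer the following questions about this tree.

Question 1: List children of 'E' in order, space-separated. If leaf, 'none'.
Answer: B

Derivation:
Node E's children (from adjacency): B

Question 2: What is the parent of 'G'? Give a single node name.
Scan adjacency: G appears as child of F

Answer: F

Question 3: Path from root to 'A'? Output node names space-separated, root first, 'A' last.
Walk down from root: F -> E -> B -> D -> A

Answer: F E B D A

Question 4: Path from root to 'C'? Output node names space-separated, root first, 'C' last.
Answer: F G C

Derivation:
Walk down from root: F -> G -> C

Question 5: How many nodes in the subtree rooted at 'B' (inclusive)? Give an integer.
Subtree rooted at B contains: A, B, D
Count = 3

Answer: 3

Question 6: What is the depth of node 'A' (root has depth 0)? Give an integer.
Path from root to A: F -> E -> B -> D -> A
Depth = number of edges = 4

Answer: 4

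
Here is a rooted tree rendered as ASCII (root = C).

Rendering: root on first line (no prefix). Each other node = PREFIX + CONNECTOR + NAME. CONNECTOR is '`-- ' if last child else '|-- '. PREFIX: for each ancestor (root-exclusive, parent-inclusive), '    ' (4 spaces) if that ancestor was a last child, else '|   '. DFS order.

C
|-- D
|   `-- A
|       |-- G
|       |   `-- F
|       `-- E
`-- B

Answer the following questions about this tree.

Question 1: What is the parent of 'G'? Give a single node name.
Answer: A

Derivation:
Scan adjacency: G appears as child of A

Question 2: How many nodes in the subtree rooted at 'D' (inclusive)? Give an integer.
Answer: 5

Derivation:
Subtree rooted at D contains: A, D, E, F, G
Count = 5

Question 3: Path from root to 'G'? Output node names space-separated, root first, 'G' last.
Walk down from root: C -> D -> A -> G

Answer: C D A G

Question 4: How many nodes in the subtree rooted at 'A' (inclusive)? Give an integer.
Subtree rooted at A contains: A, E, F, G
Count = 4

Answer: 4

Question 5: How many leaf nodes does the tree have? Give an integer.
Leaves (nodes with no children): B, E, F

Answer: 3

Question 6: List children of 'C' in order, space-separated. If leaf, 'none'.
Node C's children (from adjacency): D, B

Answer: D B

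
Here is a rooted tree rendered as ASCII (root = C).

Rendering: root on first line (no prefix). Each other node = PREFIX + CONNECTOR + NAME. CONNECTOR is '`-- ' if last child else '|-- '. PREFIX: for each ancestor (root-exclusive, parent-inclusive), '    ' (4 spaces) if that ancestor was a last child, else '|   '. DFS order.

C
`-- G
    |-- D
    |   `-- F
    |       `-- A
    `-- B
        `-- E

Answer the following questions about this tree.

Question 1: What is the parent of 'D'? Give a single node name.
Scan adjacency: D appears as child of G

Answer: G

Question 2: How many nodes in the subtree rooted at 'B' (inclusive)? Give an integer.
Answer: 2

Derivation:
Subtree rooted at B contains: B, E
Count = 2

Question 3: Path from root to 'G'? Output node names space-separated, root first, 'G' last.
Walk down from root: C -> G

Answer: C G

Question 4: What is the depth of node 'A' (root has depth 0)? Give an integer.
Path from root to A: C -> G -> D -> F -> A
Depth = number of edges = 4

Answer: 4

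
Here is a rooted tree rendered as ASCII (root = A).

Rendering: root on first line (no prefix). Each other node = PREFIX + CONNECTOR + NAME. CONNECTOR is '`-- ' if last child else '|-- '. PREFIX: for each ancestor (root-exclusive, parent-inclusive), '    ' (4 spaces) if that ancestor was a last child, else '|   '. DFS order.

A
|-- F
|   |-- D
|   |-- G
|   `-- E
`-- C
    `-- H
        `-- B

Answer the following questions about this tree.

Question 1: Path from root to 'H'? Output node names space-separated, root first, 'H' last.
Answer: A C H

Derivation:
Walk down from root: A -> C -> H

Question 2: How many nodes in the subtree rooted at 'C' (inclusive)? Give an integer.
Subtree rooted at C contains: B, C, H
Count = 3

Answer: 3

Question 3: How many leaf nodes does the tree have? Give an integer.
Leaves (nodes with no children): B, D, E, G

Answer: 4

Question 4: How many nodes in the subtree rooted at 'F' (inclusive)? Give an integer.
Subtree rooted at F contains: D, E, F, G
Count = 4

Answer: 4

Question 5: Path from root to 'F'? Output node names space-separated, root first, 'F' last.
Walk down from root: A -> F

Answer: A F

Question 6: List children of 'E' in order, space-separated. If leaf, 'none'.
Node E's children (from adjacency): (leaf)

Answer: none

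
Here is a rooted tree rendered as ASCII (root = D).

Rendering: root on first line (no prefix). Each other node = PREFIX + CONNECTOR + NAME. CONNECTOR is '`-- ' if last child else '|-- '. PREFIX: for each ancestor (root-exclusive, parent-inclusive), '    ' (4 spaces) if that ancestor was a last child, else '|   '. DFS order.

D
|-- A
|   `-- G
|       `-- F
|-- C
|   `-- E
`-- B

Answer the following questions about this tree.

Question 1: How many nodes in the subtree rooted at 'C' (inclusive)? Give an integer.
Subtree rooted at C contains: C, E
Count = 2

Answer: 2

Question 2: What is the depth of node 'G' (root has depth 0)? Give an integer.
Answer: 2

Derivation:
Path from root to G: D -> A -> G
Depth = number of edges = 2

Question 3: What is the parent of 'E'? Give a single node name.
Answer: C

Derivation:
Scan adjacency: E appears as child of C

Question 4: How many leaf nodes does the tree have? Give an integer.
Leaves (nodes with no children): B, E, F

Answer: 3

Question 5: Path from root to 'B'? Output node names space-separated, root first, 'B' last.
Answer: D B

Derivation:
Walk down from root: D -> B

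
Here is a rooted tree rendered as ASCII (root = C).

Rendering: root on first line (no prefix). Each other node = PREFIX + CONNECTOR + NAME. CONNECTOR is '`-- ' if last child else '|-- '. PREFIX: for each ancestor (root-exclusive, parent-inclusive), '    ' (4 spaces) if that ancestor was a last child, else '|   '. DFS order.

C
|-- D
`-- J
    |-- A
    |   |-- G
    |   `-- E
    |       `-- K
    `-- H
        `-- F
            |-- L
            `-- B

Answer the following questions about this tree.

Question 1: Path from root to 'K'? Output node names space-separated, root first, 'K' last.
Walk down from root: C -> J -> A -> E -> K

Answer: C J A E K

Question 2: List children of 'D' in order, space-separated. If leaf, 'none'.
Answer: none

Derivation:
Node D's children (from adjacency): (leaf)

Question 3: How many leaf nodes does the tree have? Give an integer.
Leaves (nodes with no children): B, D, G, K, L

Answer: 5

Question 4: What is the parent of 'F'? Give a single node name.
Scan adjacency: F appears as child of H

Answer: H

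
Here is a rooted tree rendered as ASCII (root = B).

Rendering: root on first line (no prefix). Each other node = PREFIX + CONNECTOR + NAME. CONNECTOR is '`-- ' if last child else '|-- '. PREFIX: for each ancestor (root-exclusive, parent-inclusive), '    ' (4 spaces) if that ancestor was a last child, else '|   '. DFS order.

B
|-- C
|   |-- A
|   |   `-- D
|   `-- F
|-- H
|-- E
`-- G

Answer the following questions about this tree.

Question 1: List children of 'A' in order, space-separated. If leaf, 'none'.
Answer: D

Derivation:
Node A's children (from adjacency): D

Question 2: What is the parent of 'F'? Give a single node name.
Answer: C

Derivation:
Scan adjacency: F appears as child of C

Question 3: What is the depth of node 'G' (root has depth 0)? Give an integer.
Answer: 1

Derivation:
Path from root to G: B -> G
Depth = number of edges = 1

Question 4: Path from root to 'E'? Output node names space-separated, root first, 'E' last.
Answer: B E

Derivation:
Walk down from root: B -> E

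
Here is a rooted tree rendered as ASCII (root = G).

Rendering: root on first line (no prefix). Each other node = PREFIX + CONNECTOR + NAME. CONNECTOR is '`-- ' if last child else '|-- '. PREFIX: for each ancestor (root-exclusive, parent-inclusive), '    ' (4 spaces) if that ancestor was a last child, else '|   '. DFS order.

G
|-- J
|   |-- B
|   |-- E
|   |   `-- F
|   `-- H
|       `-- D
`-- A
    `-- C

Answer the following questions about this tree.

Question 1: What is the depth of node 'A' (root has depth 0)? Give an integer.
Path from root to A: G -> A
Depth = number of edges = 1

Answer: 1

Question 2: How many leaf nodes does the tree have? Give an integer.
Answer: 4

Derivation:
Leaves (nodes with no children): B, C, D, F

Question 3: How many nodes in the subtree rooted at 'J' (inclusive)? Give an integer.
Subtree rooted at J contains: B, D, E, F, H, J
Count = 6

Answer: 6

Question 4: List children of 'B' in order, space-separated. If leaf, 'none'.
Node B's children (from adjacency): (leaf)

Answer: none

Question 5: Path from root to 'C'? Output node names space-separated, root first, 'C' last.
Walk down from root: G -> A -> C

Answer: G A C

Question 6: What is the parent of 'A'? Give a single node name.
Scan adjacency: A appears as child of G

Answer: G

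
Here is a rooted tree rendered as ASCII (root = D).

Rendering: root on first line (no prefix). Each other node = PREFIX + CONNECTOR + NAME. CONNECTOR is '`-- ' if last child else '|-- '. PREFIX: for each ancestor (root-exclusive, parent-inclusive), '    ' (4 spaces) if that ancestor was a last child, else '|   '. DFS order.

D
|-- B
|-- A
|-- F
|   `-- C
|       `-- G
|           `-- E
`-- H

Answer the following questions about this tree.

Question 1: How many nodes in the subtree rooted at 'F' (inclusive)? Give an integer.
Subtree rooted at F contains: C, E, F, G
Count = 4

Answer: 4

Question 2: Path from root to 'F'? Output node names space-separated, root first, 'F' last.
Answer: D F

Derivation:
Walk down from root: D -> F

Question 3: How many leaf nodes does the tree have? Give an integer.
Leaves (nodes with no children): A, B, E, H

Answer: 4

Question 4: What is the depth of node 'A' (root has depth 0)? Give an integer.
Path from root to A: D -> A
Depth = number of edges = 1

Answer: 1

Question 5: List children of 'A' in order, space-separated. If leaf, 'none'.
Answer: none

Derivation:
Node A's children (from adjacency): (leaf)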